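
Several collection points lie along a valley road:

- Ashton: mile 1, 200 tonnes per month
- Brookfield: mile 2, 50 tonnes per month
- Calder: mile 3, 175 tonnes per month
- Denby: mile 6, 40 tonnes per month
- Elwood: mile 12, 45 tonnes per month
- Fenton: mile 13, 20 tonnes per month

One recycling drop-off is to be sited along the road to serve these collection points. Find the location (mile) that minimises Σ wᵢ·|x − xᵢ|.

For a sum of weighted absolute distances on a line, the optimum is the weighted median (not the mean). Total weight W = 530; half-weight = 265.
Sort by position and accumulate weight:
  mile 1 (Ashton, w=200) → cum 200
  mile 2 (Brookfield, w=50) → cum 250
  mile 3 (Calder, w=175) → cum 425  ≥ 265 → median here
  mile 6 (Denby, w=40) → cum 465
  mile 12 (Elwood, w=45) → cum 510
  mile 13 (Fenton, w=20) → cum 530
Optimal location: mile 3.

x = 3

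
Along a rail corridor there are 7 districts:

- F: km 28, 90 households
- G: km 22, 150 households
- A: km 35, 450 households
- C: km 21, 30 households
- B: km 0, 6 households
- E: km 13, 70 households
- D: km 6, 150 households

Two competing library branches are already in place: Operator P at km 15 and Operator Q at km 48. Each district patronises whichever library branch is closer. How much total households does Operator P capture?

496

The indifferent point is the midpoint (15+48)/2 = 31.5; districts left of it (closer to Operator P at 15) go to Operator P, those right go to Operator Q.
  B at 0 (w=6) → Operator P
  D at 6 (w=150) → Operator P
  E at 13 (w=70) → Operator P
  C at 21 (w=30) → Operator P
  G at 22 (w=150) → Operator P
  F at 28 (w=90) → Operator P
  A at 35 (w=450) → Operator Q
Operator P captures 496; Operator Q captures 450.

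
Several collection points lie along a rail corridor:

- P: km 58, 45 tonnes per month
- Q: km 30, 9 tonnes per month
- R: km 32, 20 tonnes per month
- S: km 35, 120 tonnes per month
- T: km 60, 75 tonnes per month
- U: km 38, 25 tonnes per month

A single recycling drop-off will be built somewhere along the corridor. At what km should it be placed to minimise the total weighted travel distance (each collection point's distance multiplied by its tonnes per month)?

x = 35

For a sum of weighted absolute distances on a line, the optimum is the weighted median (not the mean). Total weight W = 294; half-weight = 147.
Sort by position and accumulate weight:
  km 30 (Q, w=9) → cum 9
  km 32 (R, w=20) → cum 29
  km 35 (S, w=120) → cum 149  ≥ 147 → median here
  km 38 (U, w=25) → cum 174
  km 58 (P, w=45) → cum 219
  km 60 (T, w=75) → cum 294
Optimal location: km 35.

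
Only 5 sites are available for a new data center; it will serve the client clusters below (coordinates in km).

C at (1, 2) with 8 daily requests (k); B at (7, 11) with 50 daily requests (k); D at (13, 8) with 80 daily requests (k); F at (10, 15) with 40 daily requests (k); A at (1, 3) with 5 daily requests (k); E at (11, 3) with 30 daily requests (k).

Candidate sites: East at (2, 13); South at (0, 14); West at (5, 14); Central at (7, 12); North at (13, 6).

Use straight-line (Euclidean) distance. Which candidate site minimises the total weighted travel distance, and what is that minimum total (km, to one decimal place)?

Total weighted distance at each candidate:
  East (2, 13): total = 2108.0
  South (0, 14): total = 2546.5
  West (5, 14): total = 1719.9
  Central (7, 12): total = 1239.4
  North (13, 6): total = 1201.2
Minimum is at North with total 1201.2 km.

North, total 1201.2 km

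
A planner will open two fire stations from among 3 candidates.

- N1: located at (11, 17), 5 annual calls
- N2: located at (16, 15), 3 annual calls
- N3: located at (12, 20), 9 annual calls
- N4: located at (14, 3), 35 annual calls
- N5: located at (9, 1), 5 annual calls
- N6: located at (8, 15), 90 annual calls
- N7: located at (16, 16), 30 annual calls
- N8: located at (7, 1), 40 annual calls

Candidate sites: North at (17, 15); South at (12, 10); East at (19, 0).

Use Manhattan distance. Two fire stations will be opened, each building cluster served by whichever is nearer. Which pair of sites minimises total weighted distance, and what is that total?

Evaluate every pair (each demand assigned to the nearer of the two):
  {North, East}: total = 1858
  {North, South}: total = 1938
  {South, East}: total = 2122
Best pair: {North, East} with total 1858.

{North, East}, total 1858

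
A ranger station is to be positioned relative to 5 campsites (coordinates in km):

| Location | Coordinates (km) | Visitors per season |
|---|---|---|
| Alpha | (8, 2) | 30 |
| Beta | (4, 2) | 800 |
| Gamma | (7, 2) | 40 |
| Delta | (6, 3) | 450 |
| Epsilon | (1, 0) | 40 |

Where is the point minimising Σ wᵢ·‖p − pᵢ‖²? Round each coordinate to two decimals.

(4.75, 2.27)

The minimiser of Σwᵢ‖p−pᵢ‖² is the weighted centroid p* = (Σwᵢpᵢ)/(Σwᵢ).
Σwᵢ = 1360.
Σwᵢxᵢ = 30·8 + 800·4 + 40·7 + 450·6 + 40·1 = 6460.
Σwᵢyᵢ = 30·2 + 800·2 + 40·2 + 450·3 + 40·0 = 3090.
x* = 6460/1360 = 4.75, y* = 3090/1360 = 2.27.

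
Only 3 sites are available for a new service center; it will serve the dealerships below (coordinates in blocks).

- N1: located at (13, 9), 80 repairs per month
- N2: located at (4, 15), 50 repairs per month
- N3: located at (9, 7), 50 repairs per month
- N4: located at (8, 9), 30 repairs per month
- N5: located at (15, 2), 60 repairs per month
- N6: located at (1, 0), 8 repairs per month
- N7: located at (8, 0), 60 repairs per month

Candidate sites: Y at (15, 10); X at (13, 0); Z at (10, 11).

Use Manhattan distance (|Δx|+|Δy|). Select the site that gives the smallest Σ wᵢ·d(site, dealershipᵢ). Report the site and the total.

Total weighted distance at each candidate:
  Y (15, 10): total = 3422
  X (13, 0): total = 3526
  Z (10, 11): total = 3050
Minimum is at Z with total 3050 blocks.

Z, total 3050 blocks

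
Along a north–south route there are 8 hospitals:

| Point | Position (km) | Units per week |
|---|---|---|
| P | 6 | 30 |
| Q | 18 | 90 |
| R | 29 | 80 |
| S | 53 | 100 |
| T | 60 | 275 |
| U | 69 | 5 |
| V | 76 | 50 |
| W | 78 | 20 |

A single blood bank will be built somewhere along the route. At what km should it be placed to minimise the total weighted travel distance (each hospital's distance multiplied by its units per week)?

For a sum of weighted absolute distances on a line, the optimum is the weighted median (not the mean). Total weight W = 650; half-weight = 325.
Sort by position and accumulate weight:
  km 6 (P, w=30) → cum 30
  km 18 (Q, w=90) → cum 120
  km 29 (R, w=80) → cum 200
  km 53 (S, w=100) → cum 300
  km 60 (T, w=275) → cum 575  ≥ 325 → median here
  km 69 (U, w=5) → cum 580
  km 76 (V, w=50) → cum 630
  km 78 (W, w=20) → cum 650
Optimal location: km 60.

x = 60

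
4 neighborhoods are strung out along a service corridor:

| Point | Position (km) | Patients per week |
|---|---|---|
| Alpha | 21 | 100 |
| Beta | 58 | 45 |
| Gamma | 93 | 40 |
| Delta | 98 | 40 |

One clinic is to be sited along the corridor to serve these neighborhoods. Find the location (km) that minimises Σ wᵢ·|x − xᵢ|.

For a sum of weighted absolute distances on a line, the optimum is the weighted median (not the mean). Total weight W = 225; half-weight = 112.5.
Sort by position and accumulate weight:
  km 21 (Alpha, w=100) → cum 100
  km 58 (Beta, w=45) → cum 145  ≥ 112.5 → median here
  km 93 (Gamma, w=40) → cum 185
  km 98 (Delta, w=40) → cum 225
Optimal location: km 58.

x = 58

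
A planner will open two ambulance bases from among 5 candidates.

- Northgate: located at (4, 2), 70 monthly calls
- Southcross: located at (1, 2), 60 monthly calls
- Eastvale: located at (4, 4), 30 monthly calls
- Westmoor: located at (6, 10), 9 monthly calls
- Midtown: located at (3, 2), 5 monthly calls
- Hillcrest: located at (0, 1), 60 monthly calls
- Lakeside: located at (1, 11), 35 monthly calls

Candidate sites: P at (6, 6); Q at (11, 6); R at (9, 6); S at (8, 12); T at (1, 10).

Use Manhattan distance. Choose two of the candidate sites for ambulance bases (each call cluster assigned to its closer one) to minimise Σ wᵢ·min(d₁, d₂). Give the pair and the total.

Evaluate every pair (each demand assigned to the nearer of the two):
  {P, T}: total = 1726
  {R, T}: total = 2050
  {P, S}: total = 2091
  {P, Q}: total = 2161
  {P, R}: total = 2161
  {S, T}: total = 2241
  {Q, T}: total = 2250
  {R, S}: total = 2766
  {Q, R}: total = 2968
  {Q, S}: total = 3216
Best pair: {P, T} with total 1726.

{P, T}, total 1726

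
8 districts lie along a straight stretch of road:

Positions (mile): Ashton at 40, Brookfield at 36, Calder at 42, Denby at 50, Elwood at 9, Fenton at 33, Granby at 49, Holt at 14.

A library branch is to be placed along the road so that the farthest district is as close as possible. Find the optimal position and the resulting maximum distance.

The 1-center on a line is the midpoint of the two extreme points: leftmost at 9, rightmost at 50.
Optimal location = (9 + 50)/2 = 29.5; maximum distance = (50 − 9)/2 = 20.5.

location 29.5, max distance 20.5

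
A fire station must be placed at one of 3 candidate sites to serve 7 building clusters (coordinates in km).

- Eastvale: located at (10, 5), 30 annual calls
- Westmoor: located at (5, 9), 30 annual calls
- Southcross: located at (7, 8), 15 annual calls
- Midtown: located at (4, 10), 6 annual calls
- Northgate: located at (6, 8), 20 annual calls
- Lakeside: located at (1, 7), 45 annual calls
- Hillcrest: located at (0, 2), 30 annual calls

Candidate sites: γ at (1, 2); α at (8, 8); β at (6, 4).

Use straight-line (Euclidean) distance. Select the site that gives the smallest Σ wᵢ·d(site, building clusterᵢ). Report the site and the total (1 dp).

Total weighted distance at each candidate:
  γ (1, 2): total = 1116.2
  α (8, 8): total = 903.1
  β (6, 4): total = 908.6
Minimum is at α with total 903.1 km.

α, total 903.1 km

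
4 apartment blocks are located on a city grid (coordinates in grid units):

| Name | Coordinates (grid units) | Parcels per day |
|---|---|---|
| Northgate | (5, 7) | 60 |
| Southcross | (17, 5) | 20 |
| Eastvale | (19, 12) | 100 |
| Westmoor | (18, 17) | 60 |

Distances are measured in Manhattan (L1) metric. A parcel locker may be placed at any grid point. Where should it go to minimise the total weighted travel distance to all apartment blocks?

(18, 12)

Manhattan distance separates: Σwᵢ(|x−xᵢ|+|y−yᵢ|) = Σwᵢ|x−xᵢ| + Σwᵢ|y−yᵢ|, so x and y are optimised independently as 1-D weighted medians.
Total weight W = 240; half = 120.
x-coordinate, sorted with cumulative weight:
  x=5 (Northgate, w=60) cum 60
  x=17 (Southcross, w=20) cum 80
  x=18 (Westmoor, w=60) cum 140  ← median
  x=19 (Eastvale, w=100) cum 240
⇒ x* = 18
y-coordinate, sorted with cumulative weight:
  y=5 (Southcross, w=20) cum 20
  y=7 (Northgate, w=60) cum 80
  y=12 (Eastvale, w=100) cum 180  ← median
  y=17 (Westmoor, w=60) cum 240
⇒ y* = 12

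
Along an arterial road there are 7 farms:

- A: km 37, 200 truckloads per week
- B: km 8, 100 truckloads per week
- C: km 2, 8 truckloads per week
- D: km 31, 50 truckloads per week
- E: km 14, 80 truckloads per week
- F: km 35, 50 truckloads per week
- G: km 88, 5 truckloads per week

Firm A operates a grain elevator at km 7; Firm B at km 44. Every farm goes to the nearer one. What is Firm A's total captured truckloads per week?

188

The indifferent point is the midpoint (7+44)/2 = 25.5; farms left of it (closer to Firm A at 7) go to Firm A, those right go to Firm B.
  C at 2 (w=8) → Firm A
  B at 8 (w=100) → Firm A
  E at 14 (w=80) → Firm A
  D at 31 (w=50) → Firm B
  F at 35 (w=50) → Firm B
  A at 37 (w=200) → Firm B
  G at 88 (w=5) → Firm B
Firm A captures 188; Firm B captures 305.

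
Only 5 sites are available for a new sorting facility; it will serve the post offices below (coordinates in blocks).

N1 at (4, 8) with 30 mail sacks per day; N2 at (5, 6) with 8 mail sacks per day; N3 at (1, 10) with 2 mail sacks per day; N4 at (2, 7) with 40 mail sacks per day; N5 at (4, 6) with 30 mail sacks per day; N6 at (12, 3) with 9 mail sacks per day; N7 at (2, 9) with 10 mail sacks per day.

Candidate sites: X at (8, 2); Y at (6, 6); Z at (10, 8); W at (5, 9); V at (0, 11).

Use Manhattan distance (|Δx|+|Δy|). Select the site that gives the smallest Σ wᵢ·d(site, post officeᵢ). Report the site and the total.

Total weighted distance at each candidate:
  X (8, 2): total = 1241
  Y (6, 6): total = 557
  Z (10, 8): total = 1011
  W (5, 9): total = 561
  V (0, 11): total = 1024
Minimum is at Y with total 557 blocks.

Y, total 557 blocks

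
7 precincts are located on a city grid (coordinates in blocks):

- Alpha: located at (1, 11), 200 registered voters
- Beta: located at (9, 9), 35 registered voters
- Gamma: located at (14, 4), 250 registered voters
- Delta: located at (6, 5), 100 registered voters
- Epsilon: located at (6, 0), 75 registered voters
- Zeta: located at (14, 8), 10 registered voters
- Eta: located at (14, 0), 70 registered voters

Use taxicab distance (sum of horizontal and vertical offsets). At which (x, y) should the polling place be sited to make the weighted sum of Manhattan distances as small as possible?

(6, 4)

Manhattan distance separates: Σwᵢ(|x−xᵢ|+|y−yᵢ|) = Σwᵢ|x−xᵢ| + Σwᵢ|y−yᵢ|, so x and y are optimised independently as 1-D weighted medians.
Total weight W = 740; half = 370.
x-coordinate, sorted with cumulative weight:
  x=1 (Alpha, w=200) cum 200
  x=6 (Delta, w=100) cum 300
  x=6 (Epsilon, w=75) cum 375  ← median
  x=9 (Beta, w=35) cum 410
  x=14 (Gamma, w=250) cum 660
  x=14 (Zeta, w=10) cum 670
  x=14 (Eta, w=70) cum 740
⇒ x* = 6
y-coordinate, sorted with cumulative weight:
  y=0 (Epsilon, w=75) cum 75
  y=0 (Eta, w=70) cum 145
  y=4 (Gamma, w=250) cum 395  ← median
  y=5 (Delta, w=100) cum 495
  y=8 (Zeta, w=10) cum 505
  y=9 (Beta, w=35) cum 540
  y=11 (Alpha, w=200) cum 740
⇒ y* = 4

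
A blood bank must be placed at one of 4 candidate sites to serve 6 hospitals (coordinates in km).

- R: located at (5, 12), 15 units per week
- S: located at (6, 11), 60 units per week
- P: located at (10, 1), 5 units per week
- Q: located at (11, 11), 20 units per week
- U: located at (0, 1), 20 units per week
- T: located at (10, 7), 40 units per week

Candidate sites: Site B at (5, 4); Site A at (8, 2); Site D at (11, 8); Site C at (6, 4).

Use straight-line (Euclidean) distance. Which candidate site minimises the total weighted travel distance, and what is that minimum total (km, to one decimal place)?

Total weighted distance at each candidate:
  Site B (5, 4): total = 1107.7
  Site A (8, 2): total = 1287.3
  Site D (11, 8): total = 870.7
  Site C (6, 4): total = 1072.1
Minimum is at Site D with total 870.7 km.

Site D, total 870.7 km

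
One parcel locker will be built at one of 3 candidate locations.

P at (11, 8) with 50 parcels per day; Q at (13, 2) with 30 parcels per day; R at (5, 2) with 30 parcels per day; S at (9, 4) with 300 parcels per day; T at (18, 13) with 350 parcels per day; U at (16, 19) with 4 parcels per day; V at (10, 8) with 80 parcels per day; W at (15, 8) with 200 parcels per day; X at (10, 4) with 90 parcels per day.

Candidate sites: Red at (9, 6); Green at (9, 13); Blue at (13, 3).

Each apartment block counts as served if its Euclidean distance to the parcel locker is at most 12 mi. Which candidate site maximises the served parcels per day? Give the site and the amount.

Green, covering 1134

Coverage radius r = 12 mi; a point is covered iff (Δx)²+(Δy)² ≤ 12² = 144.
  Red (9, 6): covers {P, Q, R, S, T, V, W, X} → 1130
  Green (9, 13): covers {P, Q, R, S, T, U, V, W, X} → 1134
  Blue (13, 3): covers {P, Q, R, S, T, V, W, X} → 1130
Maximum coverage at Green: 1134 parcels per day.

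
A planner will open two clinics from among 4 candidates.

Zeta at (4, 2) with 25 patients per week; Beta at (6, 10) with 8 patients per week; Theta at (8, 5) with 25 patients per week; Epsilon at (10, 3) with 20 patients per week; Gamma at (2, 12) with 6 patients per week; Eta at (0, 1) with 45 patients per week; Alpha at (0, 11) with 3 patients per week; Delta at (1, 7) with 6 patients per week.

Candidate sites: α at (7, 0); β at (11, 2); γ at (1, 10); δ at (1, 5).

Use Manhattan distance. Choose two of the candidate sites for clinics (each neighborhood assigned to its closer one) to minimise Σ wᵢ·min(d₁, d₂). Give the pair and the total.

Evaluate every pair (each demand assigned to the nearer of the two):
  {β, δ}: total = 726
  {α, δ}: total = 781
  {α, γ}: total = 837
  {γ, δ}: total = 846
  {β, γ}: total = 897
  {α, β}: total = 997
Best pair: {β, δ} with total 726.

{β, δ}, total 726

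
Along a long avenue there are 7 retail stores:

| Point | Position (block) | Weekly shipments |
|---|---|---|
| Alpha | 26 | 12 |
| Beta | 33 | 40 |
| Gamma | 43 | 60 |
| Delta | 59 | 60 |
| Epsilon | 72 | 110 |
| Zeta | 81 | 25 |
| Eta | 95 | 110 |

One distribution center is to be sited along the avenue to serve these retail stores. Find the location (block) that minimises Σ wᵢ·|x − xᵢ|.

For a sum of weighted absolute distances on a line, the optimum is the weighted median (not the mean). Total weight W = 417; half-weight = 208.5.
Sort by position and accumulate weight:
  block 26 (Alpha, w=12) → cum 12
  block 33 (Beta, w=40) → cum 52
  block 43 (Gamma, w=60) → cum 112
  block 59 (Delta, w=60) → cum 172
  block 72 (Epsilon, w=110) → cum 282  ≥ 208.5 → median here
  block 81 (Zeta, w=25) → cum 307
  block 95 (Eta, w=110) → cum 417
Optimal location: block 72.

x = 72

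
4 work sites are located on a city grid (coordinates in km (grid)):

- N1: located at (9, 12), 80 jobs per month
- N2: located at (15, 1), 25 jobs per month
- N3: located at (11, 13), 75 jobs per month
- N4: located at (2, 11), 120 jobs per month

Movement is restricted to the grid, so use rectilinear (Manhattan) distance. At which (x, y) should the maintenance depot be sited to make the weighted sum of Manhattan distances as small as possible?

(9, 12)

Manhattan distance separates: Σwᵢ(|x−xᵢ|+|y−yᵢ|) = Σwᵢ|x−xᵢ| + Σwᵢ|y−yᵢ|, so x and y are optimised independently as 1-D weighted medians.
Total weight W = 300; half = 150.
x-coordinate, sorted with cumulative weight:
  x=2 (N4, w=120) cum 120
  x=9 (N1, w=80) cum 200  ← median
  x=11 (N3, w=75) cum 275
  x=15 (N2, w=25) cum 300
⇒ x* = 9
y-coordinate, sorted with cumulative weight:
  y=1 (N2, w=25) cum 25
  y=11 (N4, w=120) cum 145
  y=12 (N1, w=80) cum 225  ← median
  y=13 (N3, w=75) cum 300
⇒ y* = 12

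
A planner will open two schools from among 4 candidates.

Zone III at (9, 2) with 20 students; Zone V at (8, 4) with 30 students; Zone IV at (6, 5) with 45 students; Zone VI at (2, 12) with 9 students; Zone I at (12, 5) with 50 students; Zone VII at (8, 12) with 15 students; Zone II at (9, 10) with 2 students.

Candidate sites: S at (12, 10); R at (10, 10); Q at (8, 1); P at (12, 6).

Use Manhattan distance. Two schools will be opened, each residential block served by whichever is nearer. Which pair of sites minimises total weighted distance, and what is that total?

Evaluate every pair (each demand assigned to the nearer of the two):
  {Q, P}: total = 758
  {R, P}: total = 837
  {S, Q}: total = 854
  {S, P}: total = 889
  {R, Q}: total = 902
  {S, R}: total = 1227
Best pair: {Q, P} with total 758.

{Q, P}, total 758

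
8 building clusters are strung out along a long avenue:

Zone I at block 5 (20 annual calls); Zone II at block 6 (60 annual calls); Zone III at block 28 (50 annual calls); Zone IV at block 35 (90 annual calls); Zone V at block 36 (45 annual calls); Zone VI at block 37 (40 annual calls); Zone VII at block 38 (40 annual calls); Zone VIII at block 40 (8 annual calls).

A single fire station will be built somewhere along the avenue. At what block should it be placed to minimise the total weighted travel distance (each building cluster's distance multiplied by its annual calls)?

x = 35

For a sum of weighted absolute distances on a line, the optimum is the weighted median (not the mean). Total weight W = 353; half-weight = 176.5.
Sort by position and accumulate weight:
  block 5 (Zone I, w=20) → cum 20
  block 6 (Zone II, w=60) → cum 80
  block 28 (Zone III, w=50) → cum 130
  block 35 (Zone IV, w=90) → cum 220  ≥ 176.5 → median here
  block 36 (Zone V, w=45) → cum 265
  block 37 (Zone VI, w=40) → cum 305
  block 38 (Zone VII, w=40) → cum 345
  block 40 (Zone VIII, w=8) → cum 353
Optimal location: block 35.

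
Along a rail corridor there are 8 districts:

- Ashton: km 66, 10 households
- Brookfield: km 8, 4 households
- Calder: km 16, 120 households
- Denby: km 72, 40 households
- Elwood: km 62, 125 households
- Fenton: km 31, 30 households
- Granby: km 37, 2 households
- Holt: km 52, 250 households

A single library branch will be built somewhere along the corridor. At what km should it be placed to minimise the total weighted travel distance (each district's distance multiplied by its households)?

x = 52

For a sum of weighted absolute distances on a line, the optimum is the weighted median (not the mean). Total weight W = 581; half-weight = 290.5.
Sort by position and accumulate weight:
  km 8 (Brookfield, w=4) → cum 4
  km 16 (Calder, w=120) → cum 124
  km 31 (Fenton, w=30) → cum 154
  km 37 (Granby, w=2) → cum 156
  km 52 (Holt, w=250) → cum 406  ≥ 290.5 → median here
  km 62 (Elwood, w=125) → cum 531
  km 66 (Ashton, w=10) → cum 541
  km 72 (Denby, w=40) → cum 581
Optimal location: km 52.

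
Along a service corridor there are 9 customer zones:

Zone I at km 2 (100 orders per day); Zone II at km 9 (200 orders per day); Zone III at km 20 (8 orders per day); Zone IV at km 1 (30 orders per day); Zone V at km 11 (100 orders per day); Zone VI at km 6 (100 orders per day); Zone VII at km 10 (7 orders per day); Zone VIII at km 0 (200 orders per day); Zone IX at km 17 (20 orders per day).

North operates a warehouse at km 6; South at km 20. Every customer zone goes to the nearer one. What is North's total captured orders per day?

The indifferent point is the midpoint (6+20)/2 = 13; customer zones left of it (closer to North at 6) go to North, those right go to South.
  Zone VIII at 0 (w=200) → North
  Zone IV at 1 (w=30) → North
  Zone I at 2 (w=100) → North
  Zone VI at 6 (w=100) → North
  Zone II at 9 (w=200) → North
  Zone VII at 10 (w=7) → North
  Zone V at 11 (w=100) → North
  Zone IX at 17 (w=20) → South
  Zone III at 20 (w=8) → South
North captures 737; South captures 28.

737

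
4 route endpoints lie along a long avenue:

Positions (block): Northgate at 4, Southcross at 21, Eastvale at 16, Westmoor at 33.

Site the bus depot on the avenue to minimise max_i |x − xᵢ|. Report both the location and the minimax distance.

location 18.5, max distance 14.5

The 1-center on a line is the midpoint of the two extreme points: leftmost at 4, rightmost at 33.
Optimal location = (4 + 33)/2 = 18.5; maximum distance = (33 − 4)/2 = 14.5.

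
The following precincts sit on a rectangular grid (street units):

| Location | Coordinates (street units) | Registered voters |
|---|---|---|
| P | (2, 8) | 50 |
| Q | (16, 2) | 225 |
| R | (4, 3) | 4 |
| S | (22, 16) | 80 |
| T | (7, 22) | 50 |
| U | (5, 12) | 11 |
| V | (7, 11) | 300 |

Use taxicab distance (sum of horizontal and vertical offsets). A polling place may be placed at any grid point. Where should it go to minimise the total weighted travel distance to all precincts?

(7, 11)

Manhattan distance separates: Σwᵢ(|x−xᵢ|+|y−yᵢ|) = Σwᵢ|x−xᵢ| + Σwᵢ|y−yᵢ|, so x and y are optimised independently as 1-D weighted medians.
Total weight W = 720; half = 360.
x-coordinate, sorted with cumulative weight:
  x=2 (P, w=50) cum 50
  x=4 (R, w=4) cum 54
  x=5 (U, w=11) cum 65
  x=7 (T, w=50) cum 115
  x=7 (V, w=300) cum 415  ← median
  x=16 (Q, w=225) cum 640
  x=22 (S, w=80) cum 720
⇒ x* = 7
y-coordinate, sorted with cumulative weight:
  y=2 (Q, w=225) cum 225
  y=3 (R, w=4) cum 229
  y=8 (P, w=50) cum 279
  y=11 (V, w=300) cum 579  ← median
  y=12 (U, w=11) cum 590
  y=16 (S, w=80) cum 670
  y=22 (T, w=50) cum 720
⇒ y* = 11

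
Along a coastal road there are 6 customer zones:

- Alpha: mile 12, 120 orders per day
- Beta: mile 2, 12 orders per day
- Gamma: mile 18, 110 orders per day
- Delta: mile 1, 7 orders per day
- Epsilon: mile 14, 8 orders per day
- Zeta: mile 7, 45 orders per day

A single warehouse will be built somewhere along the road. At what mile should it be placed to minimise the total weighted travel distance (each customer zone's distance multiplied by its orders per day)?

x = 12

For a sum of weighted absolute distances on a line, the optimum is the weighted median (not the mean). Total weight W = 302; half-weight = 151.
Sort by position and accumulate weight:
  mile 1 (Delta, w=7) → cum 7
  mile 2 (Beta, w=12) → cum 19
  mile 7 (Zeta, w=45) → cum 64
  mile 12 (Alpha, w=120) → cum 184  ≥ 151 → median here
  mile 14 (Epsilon, w=8) → cum 192
  mile 18 (Gamma, w=110) → cum 302
Optimal location: mile 12.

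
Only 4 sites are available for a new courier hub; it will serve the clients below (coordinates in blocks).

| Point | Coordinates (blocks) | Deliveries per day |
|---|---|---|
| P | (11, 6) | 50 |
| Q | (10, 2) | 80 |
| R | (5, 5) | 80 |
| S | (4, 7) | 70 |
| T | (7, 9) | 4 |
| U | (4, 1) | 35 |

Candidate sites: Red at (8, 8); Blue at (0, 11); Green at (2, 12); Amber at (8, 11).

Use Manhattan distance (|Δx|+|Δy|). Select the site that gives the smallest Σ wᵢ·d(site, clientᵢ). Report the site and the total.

Total weighted distance at each candidate:
  Red (8, 8): total = 2113
  Blue (0, 11): total = 4286
  Green (2, 12): total = 3967
  Amber (8, 11): total = 3062
Minimum is at Red with total 2113 blocks.

Red, total 2113 blocks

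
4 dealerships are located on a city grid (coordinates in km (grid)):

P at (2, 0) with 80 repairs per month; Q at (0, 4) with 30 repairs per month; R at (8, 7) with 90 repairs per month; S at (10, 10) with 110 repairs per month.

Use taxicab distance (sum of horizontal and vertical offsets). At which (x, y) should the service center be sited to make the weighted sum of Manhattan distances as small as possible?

Manhattan distance separates: Σwᵢ(|x−xᵢ|+|y−yᵢ|) = Σwᵢ|x−xᵢ| + Σwᵢ|y−yᵢ|, so x and y are optimised independently as 1-D weighted medians.
Total weight W = 310; half = 155.
x-coordinate, sorted with cumulative weight:
  x=0 (Q, w=30) cum 30
  x=2 (P, w=80) cum 110
  x=8 (R, w=90) cum 200  ← median
  x=10 (S, w=110) cum 310
⇒ x* = 8
y-coordinate, sorted with cumulative weight:
  y=0 (P, w=80) cum 80
  y=4 (Q, w=30) cum 110
  y=7 (R, w=90) cum 200  ← median
  y=10 (S, w=110) cum 310
⇒ y* = 7

(8, 7)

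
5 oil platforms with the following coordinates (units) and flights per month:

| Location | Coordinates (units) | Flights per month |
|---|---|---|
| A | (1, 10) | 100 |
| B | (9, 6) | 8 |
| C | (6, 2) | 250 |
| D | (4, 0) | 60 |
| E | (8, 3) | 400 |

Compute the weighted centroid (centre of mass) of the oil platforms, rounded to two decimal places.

(6.25, 3.36)

The minimiser of Σwᵢ‖p−pᵢ‖² is the weighted centroid p* = (Σwᵢpᵢ)/(Σwᵢ).
Σwᵢ = 818.
Σwᵢxᵢ = 100·1 + 8·9 + 250·6 + 60·4 + 400·8 = 5112.
Σwᵢyᵢ = 100·10 + 8·6 + 250·2 + 60·0 + 400·3 = 2748.
x* = 5112/818 = 6.25, y* = 2748/818 = 3.36.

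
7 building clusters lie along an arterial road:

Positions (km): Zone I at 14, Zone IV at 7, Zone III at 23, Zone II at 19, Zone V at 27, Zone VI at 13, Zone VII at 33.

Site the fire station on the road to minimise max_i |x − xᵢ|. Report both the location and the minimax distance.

location 20, max distance 13

The 1-center on a line is the midpoint of the two extreme points: leftmost at 7, rightmost at 33.
Optimal location = (7 + 33)/2 = 20; maximum distance = (33 − 7)/2 = 13.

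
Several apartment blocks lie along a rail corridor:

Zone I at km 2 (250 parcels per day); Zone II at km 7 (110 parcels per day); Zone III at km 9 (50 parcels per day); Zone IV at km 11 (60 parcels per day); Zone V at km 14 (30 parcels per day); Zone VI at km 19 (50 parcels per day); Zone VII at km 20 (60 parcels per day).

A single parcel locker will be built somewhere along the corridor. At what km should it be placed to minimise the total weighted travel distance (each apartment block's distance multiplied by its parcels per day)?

x = 7

For a sum of weighted absolute distances on a line, the optimum is the weighted median (not the mean). Total weight W = 610; half-weight = 305.
Sort by position and accumulate weight:
  km 2 (Zone I, w=250) → cum 250
  km 7 (Zone II, w=110) → cum 360  ≥ 305 → median here
  km 9 (Zone III, w=50) → cum 410
  km 11 (Zone IV, w=60) → cum 470
  km 14 (Zone V, w=30) → cum 500
  km 19 (Zone VI, w=50) → cum 550
  km 20 (Zone VII, w=60) → cum 610
Optimal location: km 7.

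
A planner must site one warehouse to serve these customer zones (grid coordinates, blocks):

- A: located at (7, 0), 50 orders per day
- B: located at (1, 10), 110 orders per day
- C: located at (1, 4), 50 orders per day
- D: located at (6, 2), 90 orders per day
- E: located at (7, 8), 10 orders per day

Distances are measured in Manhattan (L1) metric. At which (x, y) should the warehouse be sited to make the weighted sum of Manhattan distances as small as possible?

(1, 4)

Manhattan distance separates: Σwᵢ(|x−xᵢ|+|y−yᵢ|) = Σwᵢ|x−xᵢ| + Σwᵢ|y−yᵢ|, so x and y are optimised independently as 1-D weighted medians.
Total weight W = 310; half = 155.
x-coordinate, sorted with cumulative weight:
  x=1 (B, w=110) cum 110
  x=1 (C, w=50) cum 160  ← median
  x=6 (D, w=90) cum 250
  x=7 (A, w=50) cum 300
  x=7 (E, w=10) cum 310
⇒ x* = 1
y-coordinate, sorted with cumulative weight:
  y=0 (A, w=50) cum 50
  y=2 (D, w=90) cum 140
  y=4 (C, w=50) cum 190  ← median
  y=8 (E, w=10) cum 200
  y=10 (B, w=110) cum 310
⇒ y* = 4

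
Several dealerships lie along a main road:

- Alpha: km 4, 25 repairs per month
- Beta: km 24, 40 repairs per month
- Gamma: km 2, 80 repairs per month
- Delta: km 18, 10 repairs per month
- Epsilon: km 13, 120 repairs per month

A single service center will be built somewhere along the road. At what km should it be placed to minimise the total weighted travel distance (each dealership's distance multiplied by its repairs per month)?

For a sum of weighted absolute distances on a line, the optimum is the weighted median (not the mean). Total weight W = 275; half-weight = 137.5.
Sort by position and accumulate weight:
  km 2 (Gamma, w=80) → cum 80
  km 4 (Alpha, w=25) → cum 105
  km 13 (Epsilon, w=120) → cum 225  ≥ 137.5 → median here
  km 18 (Delta, w=10) → cum 235
  km 24 (Beta, w=40) → cum 275
Optimal location: km 13.

x = 13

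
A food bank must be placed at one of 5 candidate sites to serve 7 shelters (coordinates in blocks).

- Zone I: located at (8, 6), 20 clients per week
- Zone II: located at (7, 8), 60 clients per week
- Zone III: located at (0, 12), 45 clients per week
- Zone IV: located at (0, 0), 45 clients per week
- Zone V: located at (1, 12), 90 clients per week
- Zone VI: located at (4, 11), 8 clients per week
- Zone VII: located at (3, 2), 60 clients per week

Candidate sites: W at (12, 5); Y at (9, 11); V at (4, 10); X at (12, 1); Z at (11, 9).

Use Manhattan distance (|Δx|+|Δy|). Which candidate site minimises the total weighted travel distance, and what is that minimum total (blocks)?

Total weighted distance at each candidate:
  W (12, 5): total = 4652
  Y (9, 11): total = 3520
  V (4, 10): total = 2358
  X (12, 1): total = 5244
  Z (11, 9): total = 4092
Minimum is at V with total 2358 blocks.

V, total 2358 blocks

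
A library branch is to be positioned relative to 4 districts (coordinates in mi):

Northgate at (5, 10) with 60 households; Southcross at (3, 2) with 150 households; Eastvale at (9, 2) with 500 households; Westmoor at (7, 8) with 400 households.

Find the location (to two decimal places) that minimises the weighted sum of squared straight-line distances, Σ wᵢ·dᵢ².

The minimiser of Σwᵢ‖p−pᵢ‖² is the weighted centroid p* = (Σwᵢpᵢ)/(Σwᵢ).
Σwᵢ = 1110.
Σwᵢxᵢ = 60·5 + 150·3 + 500·9 + 400·7 = 8050.
Σwᵢyᵢ = 60·10 + 150·2 + 500·2 + 400·8 = 5100.
x* = 8050/1110 = 7.25, y* = 5100/1110 = 4.59.

(7.25, 4.59)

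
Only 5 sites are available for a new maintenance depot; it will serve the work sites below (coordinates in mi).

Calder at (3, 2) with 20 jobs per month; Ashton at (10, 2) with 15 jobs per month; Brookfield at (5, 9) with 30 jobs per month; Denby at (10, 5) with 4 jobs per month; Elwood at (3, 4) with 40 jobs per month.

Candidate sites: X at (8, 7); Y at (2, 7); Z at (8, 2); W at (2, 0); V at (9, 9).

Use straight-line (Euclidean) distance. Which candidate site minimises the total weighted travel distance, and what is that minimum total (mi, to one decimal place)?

Y, total 511.1 mi

Total weighted distance at each candidate:
  X (8, 7): total = 574.9
  Y (2, 7): total = 511.1
  Z (8, 2): total = 588.3
  W (2, 0): total = 655.7
  V (9, 9): total = 739.4
Minimum is at Y with total 511.1 mi.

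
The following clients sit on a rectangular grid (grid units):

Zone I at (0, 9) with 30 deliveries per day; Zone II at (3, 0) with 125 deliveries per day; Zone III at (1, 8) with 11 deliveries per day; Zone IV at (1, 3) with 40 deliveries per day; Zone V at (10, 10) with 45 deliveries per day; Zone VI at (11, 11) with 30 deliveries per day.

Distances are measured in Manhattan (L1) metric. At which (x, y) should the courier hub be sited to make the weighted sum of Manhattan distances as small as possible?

Manhattan distance separates: Σwᵢ(|x−xᵢ|+|y−yᵢ|) = Σwᵢ|x−xᵢ| + Σwᵢ|y−yᵢ|, so x and y are optimised independently as 1-D weighted medians.
Total weight W = 281; half = 140.5.
x-coordinate, sorted with cumulative weight:
  x=0 (Zone I, w=30) cum 30
  x=1 (Zone III, w=11) cum 41
  x=1 (Zone IV, w=40) cum 81
  x=3 (Zone II, w=125) cum 206  ← median
  x=10 (Zone V, w=45) cum 251
  x=11 (Zone VI, w=30) cum 281
⇒ x* = 3
y-coordinate, sorted with cumulative weight:
  y=0 (Zone II, w=125) cum 125
  y=3 (Zone IV, w=40) cum 165  ← median
  y=8 (Zone III, w=11) cum 176
  y=9 (Zone I, w=30) cum 206
  y=10 (Zone V, w=45) cum 251
  y=11 (Zone VI, w=30) cum 281
⇒ y* = 3

(3, 3)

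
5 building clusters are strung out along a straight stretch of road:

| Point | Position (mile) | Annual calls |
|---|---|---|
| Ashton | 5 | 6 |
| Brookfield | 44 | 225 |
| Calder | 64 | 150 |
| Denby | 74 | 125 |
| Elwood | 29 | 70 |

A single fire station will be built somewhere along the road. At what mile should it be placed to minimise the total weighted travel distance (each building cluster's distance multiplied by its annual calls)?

x = 44

For a sum of weighted absolute distances on a line, the optimum is the weighted median (not the mean). Total weight W = 576; half-weight = 288.
Sort by position and accumulate weight:
  mile 5 (Ashton, w=6) → cum 6
  mile 29 (Elwood, w=70) → cum 76
  mile 44 (Brookfield, w=225) → cum 301  ≥ 288 → median here
  mile 64 (Calder, w=150) → cum 451
  mile 74 (Denby, w=125) → cum 576
Optimal location: mile 44.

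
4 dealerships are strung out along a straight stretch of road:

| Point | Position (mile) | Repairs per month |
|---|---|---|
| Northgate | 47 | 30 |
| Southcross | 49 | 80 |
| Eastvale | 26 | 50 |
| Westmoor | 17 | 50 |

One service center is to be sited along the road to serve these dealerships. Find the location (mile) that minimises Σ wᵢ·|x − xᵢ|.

x = 47

For a sum of weighted absolute distances on a line, the optimum is the weighted median (not the mean). Total weight W = 210; half-weight = 105.
Sort by position and accumulate weight:
  mile 17 (Westmoor, w=50) → cum 50
  mile 26 (Eastvale, w=50) → cum 100
  mile 47 (Northgate, w=30) → cum 130  ≥ 105 → median here
  mile 49 (Southcross, w=80) → cum 210
Optimal location: mile 47.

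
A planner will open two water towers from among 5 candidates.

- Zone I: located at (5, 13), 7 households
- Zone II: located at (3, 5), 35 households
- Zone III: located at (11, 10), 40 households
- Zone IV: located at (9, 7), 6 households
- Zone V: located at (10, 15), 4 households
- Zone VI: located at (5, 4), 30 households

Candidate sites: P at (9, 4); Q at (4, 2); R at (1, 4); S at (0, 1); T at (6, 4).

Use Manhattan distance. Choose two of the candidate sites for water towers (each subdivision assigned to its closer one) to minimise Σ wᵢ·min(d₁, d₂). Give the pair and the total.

Evaluate every pair (each demand assigned to the nearer of the two):
  {P, T}: total = 626
  {P, Q}: total = 700
  {P, R}: total = 702
  {R, T}: total = 741
  {Q, T}: total = 776
  {S, T}: total = 776
  {P, S}: total = 842
  {Q, R}: total = 1015
  {Q, S}: total = 1050
  {R, S}: total = 1102
Best pair: {P, T} with total 626.

{P, T}, total 626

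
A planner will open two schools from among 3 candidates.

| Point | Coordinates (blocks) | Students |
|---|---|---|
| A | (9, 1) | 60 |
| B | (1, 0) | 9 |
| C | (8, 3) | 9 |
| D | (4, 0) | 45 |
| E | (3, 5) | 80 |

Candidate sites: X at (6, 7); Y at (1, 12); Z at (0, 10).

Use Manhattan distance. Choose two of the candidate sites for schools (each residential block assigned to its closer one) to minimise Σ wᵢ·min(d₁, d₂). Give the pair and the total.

{X, Z}, total 1498

Evaluate every pair (each demand assigned to the nearer of the two):
  {X, Z}: total = 1498
  {X, Y}: total = 1507
  {Y, Z}: total = 2584
Best pair: {X, Z} with total 1498.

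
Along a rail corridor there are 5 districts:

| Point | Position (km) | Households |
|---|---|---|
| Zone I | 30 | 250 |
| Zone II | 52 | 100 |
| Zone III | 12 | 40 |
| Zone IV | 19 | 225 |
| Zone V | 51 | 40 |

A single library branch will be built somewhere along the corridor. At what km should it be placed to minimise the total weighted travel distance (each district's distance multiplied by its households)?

x = 30

For a sum of weighted absolute distances on a line, the optimum is the weighted median (not the mean). Total weight W = 655; half-weight = 327.5.
Sort by position and accumulate weight:
  km 12 (Zone III, w=40) → cum 40
  km 19 (Zone IV, w=225) → cum 265
  km 30 (Zone I, w=250) → cum 515  ≥ 327.5 → median here
  km 51 (Zone V, w=40) → cum 555
  km 52 (Zone II, w=100) → cum 655
Optimal location: km 30.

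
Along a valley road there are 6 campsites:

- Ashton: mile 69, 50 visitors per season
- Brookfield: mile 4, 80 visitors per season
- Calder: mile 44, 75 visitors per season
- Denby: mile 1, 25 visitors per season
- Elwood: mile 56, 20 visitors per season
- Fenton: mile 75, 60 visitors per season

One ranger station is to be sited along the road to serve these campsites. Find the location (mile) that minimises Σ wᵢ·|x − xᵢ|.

x = 44

For a sum of weighted absolute distances on a line, the optimum is the weighted median (not the mean). Total weight W = 310; half-weight = 155.
Sort by position and accumulate weight:
  mile 1 (Denby, w=25) → cum 25
  mile 4 (Brookfield, w=80) → cum 105
  mile 44 (Calder, w=75) → cum 180  ≥ 155 → median here
  mile 56 (Elwood, w=20) → cum 200
  mile 69 (Ashton, w=50) → cum 250
  mile 75 (Fenton, w=60) → cum 310
Optimal location: mile 44.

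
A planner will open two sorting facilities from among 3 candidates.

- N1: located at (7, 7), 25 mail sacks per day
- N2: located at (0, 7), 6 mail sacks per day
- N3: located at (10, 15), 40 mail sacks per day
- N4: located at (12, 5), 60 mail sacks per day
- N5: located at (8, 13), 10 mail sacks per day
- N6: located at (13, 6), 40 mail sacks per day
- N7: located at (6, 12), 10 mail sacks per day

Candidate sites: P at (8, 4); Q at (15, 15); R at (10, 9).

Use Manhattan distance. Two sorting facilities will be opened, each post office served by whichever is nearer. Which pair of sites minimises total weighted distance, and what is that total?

{P, R}, total 1076

Evaluate every pair (each demand assigned to the nearer of the two):
  {P, R}: total = 1076
  {Q, R}: total = 1127
  {P, Q}: total = 1136
Best pair: {P, R} with total 1076.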